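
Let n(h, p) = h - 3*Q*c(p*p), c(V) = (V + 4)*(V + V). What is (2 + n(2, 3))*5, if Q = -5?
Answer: 17570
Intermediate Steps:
c(V) = 2*V*(4 + V) (c(V) = (4 + V)*(2*V) = 2*V*(4 + V))
n(h, p) = h + 30*p²*(4 + p²) (n(h, p) = h - 3*(-5)*2*(p*p)*(4 + p*p) = h - (-15)*2*p²*(4 + p²) = h - (-30)*p²*(4 + p²) = h + 30*p²*(4 + p²))
(2 + n(2, 3))*5 = (2 + (2 + 30*3²*(4 + 3²)))*5 = (2 + (2 + 30*9*(4 + 9)))*5 = (2 + (2 + 30*9*13))*5 = (2 + (2 + 3510))*5 = (2 + 3512)*5 = 3514*5 = 17570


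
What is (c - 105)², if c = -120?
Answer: 50625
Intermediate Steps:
(c - 105)² = (-120 - 105)² = (-225)² = 50625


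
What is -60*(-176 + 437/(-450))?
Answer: 159274/15 ≈ 10618.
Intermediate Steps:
-60*(-176 + 437/(-450)) = -60*(-176 + 437*(-1/450)) = -60*(-176 - 437/450) = -60*(-79637/450) = 159274/15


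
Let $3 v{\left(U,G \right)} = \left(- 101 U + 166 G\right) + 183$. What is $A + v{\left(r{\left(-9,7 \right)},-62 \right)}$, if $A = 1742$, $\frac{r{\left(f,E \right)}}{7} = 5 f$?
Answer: $\frac{26932}{3} \approx 8977.3$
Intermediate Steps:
$r{\left(f,E \right)} = 35 f$ ($r{\left(f,E \right)} = 7 \cdot 5 f = 35 f$)
$v{\left(U,G \right)} = 61 - \frac{101 U}{3} + \frac{166 G}{3}$ ($v{\left(U,G \right)} = \frac{\left(- 101 U + 166 G\right) + 183}{3} = \frac{183 - 101 U + 166 G}{3} = 61 - \frac{101 U}{3} + \frac{166 G}{3}$)
$A + v{\left(r{\left(-9,7 \right)},-62 \right)} = 1742 + \left(61 - \frac{101 \cdot 35 \left(-9\right)}{3} + \frac{166}{3} \left(-62\right)\right) = 1742 - - \frac{21706}{3} = 1742 + \left(61 + 10605 - \frac{10292}{3}\right) = 1742 + \frac{21706}{3} = \frac{26932}{3}$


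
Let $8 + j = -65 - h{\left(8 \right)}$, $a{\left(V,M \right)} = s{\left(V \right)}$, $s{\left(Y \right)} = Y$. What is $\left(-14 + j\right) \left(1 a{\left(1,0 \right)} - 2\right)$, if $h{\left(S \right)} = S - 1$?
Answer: $94$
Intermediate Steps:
$a{\left(V,M \right)} = V$
$h{\left(S \right)} = -1 + S$
$j = -80$ ($j = -8 - 72 = -80$)
$\left(-14 + j\right) \left(1 a{\left(1,0 \right)} - 2\right) = \left(-14 - 80\right) \left(1 \cdot 1 - 2\right) = - 94 \left(1 - 2\right) = \left(-94\right) \left(-1\right) = 94$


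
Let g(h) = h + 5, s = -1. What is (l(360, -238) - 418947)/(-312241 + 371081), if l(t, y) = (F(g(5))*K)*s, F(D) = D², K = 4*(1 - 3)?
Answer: -418147/58840 ≈ -7.1065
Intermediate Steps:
K = -8 (K = 4*(-2) = -8)
g(h) = 5 + h
l(t, y) = 800 (l(t, y) = ((5 + 5)²*(-8))*(-1) = (10²*(-8))*(-1) = (100*(-8))*(-1) = -800*(-1) = 800)
(l(360, -238) - 418947)/(-312241 + 371081) = (800 - 418947)/(-312241 + 371081) = -418147/58840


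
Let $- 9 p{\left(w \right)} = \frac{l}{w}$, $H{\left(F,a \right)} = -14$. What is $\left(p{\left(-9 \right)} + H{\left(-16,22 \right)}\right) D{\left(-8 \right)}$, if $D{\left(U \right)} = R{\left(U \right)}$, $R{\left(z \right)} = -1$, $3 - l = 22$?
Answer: $\frac{1153}{81} \approx 14.235$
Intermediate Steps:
$l = -19$ ($l = 3 - 22 = -19$)
$D{\left(U \right)} = -1$
$p{\left(w \right)} = \frac{19}{9 w}$ ($p{\left(w \right)} = - \frac{\left(-19\right) \frac{1}{w}}{9} = \frac{19}{9 w}$)
$\left(p{\left(-9 \right)} + H{\left(-16,22 \right)}\right) D{\left(-8 \right)} = \left(\frac{19}{9 \left(-9\right)} - 14\right) \left(-1\right) = \left(\frac{19}{9} \left(- \frac{1}{9}\right) - 14\right) \left(-1\right) = \left(- \frac{19}{81} - 14\right) \left(-1\right) = \left(- \frac{1153}{81}\right) \left(-1\right) = \frac{1153}{81}$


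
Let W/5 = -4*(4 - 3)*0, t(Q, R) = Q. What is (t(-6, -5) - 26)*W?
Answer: 0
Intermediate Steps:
W = 0 (W = 5*(-4*(4 - 3)*0) = 5*(-4*1*0) = 5*(-4*0) = 5*0 = 0)
(t(-6, -5) - 26)*W = (-6 - 26)*0 = -32*0 = 0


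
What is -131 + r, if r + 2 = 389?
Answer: 256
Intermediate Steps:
r = 387 (r = -2 + 389 = 387)
-131 + r = -131 + 387 = 256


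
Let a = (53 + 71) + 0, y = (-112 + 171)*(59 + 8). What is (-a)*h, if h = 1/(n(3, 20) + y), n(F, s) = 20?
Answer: -124/3973 ≈ -0.031211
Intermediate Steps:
y = 3953 (y = 59*67 = 3953)
a = 124 (a = 124 + 0 = 124)
h = 1/3973 (h = 1/(20 + 3953) = 1/3973 ≈ 0.00025170)
(-a)*h = -1*124*(1/3973) = -124*1/3973 = -124/3973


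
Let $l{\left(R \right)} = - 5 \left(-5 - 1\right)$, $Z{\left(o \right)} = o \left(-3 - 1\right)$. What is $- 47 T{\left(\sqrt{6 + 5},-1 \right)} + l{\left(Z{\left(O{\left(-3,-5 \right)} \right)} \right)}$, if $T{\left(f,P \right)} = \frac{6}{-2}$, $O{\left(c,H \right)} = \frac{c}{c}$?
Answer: $171$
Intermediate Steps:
$O{\left(c,H \right)} = 1$
$T{\left(f,P \right)} = -3$ ($T{\left(f,P \right)} = 6 \left(- \frac{1}{2}\right) = -3$)
$Z{\left(o \right)} = - 4 o$ ($Z{\left(o \right)} = o \left(-4\right) = - 4 o$)
$l{\left(R \right)} = 30$ ($l{\left(R \right)} = \left(-5\right) \left(-6\right) = 30$)
$- 47 T{\left(\sqrt{6 + 5},-1 \right)} + l{\left(Z{\left(O{\left(-3,-5 \right)} \right)} \right)} = \left(-47\right) \left(-3\right) + 30 = 141 + 30 = 171$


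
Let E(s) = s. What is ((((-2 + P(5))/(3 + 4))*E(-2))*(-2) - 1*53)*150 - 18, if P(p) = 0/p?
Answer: -56976/7 ≈ -8139.4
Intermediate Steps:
P(p) = 0
((((-2 + P(5))/(3 + 4))*E(-2))*(-2) - 1*53)*150 - 18 = ((((-2 + 0)/(3 + 4))*(-2))*(-2) - 1*53)*150 - 18 = ((-2/7*(-2))*(-2) - 53)*150 - 18 = ((-2*1/7*(-2))*(-2) - 53)*150 - 18 = (-2/7*(-2)*(-2) - 53)*150 - 18 = ((4/7)*(-2) - 53)*150 - 18 = (-8/7 - 53)*150 - 18 = -379/7*150 - 18 = -56850/7 - 18 = -56976/7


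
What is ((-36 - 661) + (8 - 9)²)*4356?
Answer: -3031776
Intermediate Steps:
((-36 - 661) + (8 - 9)²)*4356 = (-697 + (-1)²)*4356 = (-697 + 1)*4356 = -696*4356 = -3031776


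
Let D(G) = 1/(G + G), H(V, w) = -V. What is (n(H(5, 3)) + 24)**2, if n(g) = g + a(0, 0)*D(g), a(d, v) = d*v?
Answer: 361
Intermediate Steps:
D(G) = 1/(2*G)
n(g) = g (n(g) = g + (0*0)*(1/(2*g)) = g + 0*(1/(2*g)) = g + 0 = g)
(n(H(5, 3)) + 24)**2 = (-1*5 + 24)**2 = (-5 + 24)**2 = 19**2 = 361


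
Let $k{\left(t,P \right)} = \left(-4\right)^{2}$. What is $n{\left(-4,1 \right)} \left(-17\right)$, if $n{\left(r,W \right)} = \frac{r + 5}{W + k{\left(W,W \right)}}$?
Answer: $-1$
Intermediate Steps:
$k{\left(t,P \right)} = 16$
$n{\left(r,W \right)} = \frac{5 + r}{16 + W}$ ($n{\left(r,W \right)} = \frac{r + 5}{W + 16} = \frac{5 + r}{16 + W}$)
$n{\left(-4,1 \right)} \left(-17\right) = \frac{5 - 4}{16 + 1} \left(-17\right) = \frac{1}{17} \cdot 1 \left(-17\right) = \frac{1}{17} \left(-17\right) = -1$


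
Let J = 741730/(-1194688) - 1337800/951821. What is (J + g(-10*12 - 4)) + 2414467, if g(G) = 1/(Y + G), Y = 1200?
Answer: 33570691936304788893/13903987960096 ≈ 2.4145e+6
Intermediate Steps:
J = -104738536215/51687687584 (J = 741730*(-1/1194688) - 1337800*1/951821 = -33715/54304 - 1337800/951821 = -104738536215/51687687584 ≈ -2.0264)
g(G) = 1/(1200 + G)
(J + g(-10*12 - 4)) + 2414467 = (-104738536215/51687687584 + 1/(1200 + (-10*12 - 4))) + 2414467 = (-104738536215/51687687584 + 1/(1200 + (-120 - 4))) + 2414467 = (-104738536215/51687687584 + 1/(1200 - 124)) + 2414467 = (-104738536215/51687687584 + 1/1076) + 2414467 = -28161744319939/13903987960096 + 2414467 = 33570691936304788893/13903987960096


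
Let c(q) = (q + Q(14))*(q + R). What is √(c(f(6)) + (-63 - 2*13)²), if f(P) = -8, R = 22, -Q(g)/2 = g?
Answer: √7417 ≈ 86.122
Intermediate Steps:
Q(g) = -2*g
c(q) = (-28 + q)*(22 + q) (c(q) = (q - 2*14)*(q + 22) = (q - 28)*(22 + q) = (-28 + q)*(22 + q))
√(c(f(6)) + (-63 - 2*13)²) = √((-616 + (-8)² - 6*(-8)) + (-63 - 2*13)²) = √((-616 + 64 + 48) + (-63 - 26)²) = √(-504 + (-89)²) = √(-504 + 7921) = √7417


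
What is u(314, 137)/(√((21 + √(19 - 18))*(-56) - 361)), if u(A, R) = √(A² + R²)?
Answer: -I*√20773605/531 ≈ -8.5834*I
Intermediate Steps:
u(314, 137)/(√((21 + √(19 - 18))*(-56) - 361)) = √(314² + 137²)/(√((21 + √(19 - 18))*(-56) - 361)) = √(98596 + 18769)/(√((21 + √1)*(-56) - 361)) = √117365/(√((21 + 1)*(-56) - 361)) = √117365/(√(22*(-56) - 361)) = √117365/(√(-1232 - 361)) = √117365/(√(-1593)) = √117365/((3*I*√177)) = √117365*(-I*√177/531) = -I*√20773605/531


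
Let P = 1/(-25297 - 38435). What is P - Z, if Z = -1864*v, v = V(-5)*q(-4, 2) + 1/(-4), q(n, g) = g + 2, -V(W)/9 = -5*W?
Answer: -106946502313/63732 ≈ -1.6781e+6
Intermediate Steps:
V(W) = 45*W (V(W) = -(-45)*W = 45*W)
q(n, g) = 2 + g
v = -3601/4 (v = (45*(-5))*(2 + 2) + 1/(-4) = -225*4 - 1/4 = -900 - 1/4 = -3601/4 ≈ -900.25)
P = -1/63732 (P = 1/(-63732) = -1/63732 ≈ -1.5691e-5)
Z = 1678066 (Z = -1864*(-3601/4) = 1678066)
P - Z = -1/63732 - 1*1678066 = -1/63732 - 1678066 = -106946502313/63732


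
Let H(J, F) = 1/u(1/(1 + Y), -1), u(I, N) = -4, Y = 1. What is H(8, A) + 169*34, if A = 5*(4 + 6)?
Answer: 22983/4 ≈ 5745.8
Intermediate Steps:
A = 50 (A = 5*10 = 50)
H(J, F) = -¼ (H(J, F) = 1/(-4) = -¼)
H(8, A) + 169*34 = -¼ + 169*34 = -¼ + 5746 = 22983/4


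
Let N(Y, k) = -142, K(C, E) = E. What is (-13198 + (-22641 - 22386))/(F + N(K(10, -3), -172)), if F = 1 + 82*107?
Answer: -58225/8633 ≈ -6.7445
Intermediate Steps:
F = 8775 (F = 1 + 8774 = 8775)
(-13198 + (-22641 - 22386))/(F + N(K(10, -3), -172)) = (-13198 + (-22641 - 22386))/(8775 - 142) = (-13198 - 45027)/8633 = -58225*1/8633 = -58225/8633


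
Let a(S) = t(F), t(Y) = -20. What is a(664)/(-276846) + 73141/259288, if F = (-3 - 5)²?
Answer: 10126989523/35891422824 ≈ 0.28216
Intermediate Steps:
F = 64 (F = (-8)² = 64)
a(S) = -20
a(664)/(-276846) + 73141/259288 = -20/(-276846) + 73141/259288 = -20*(-1/276846) + 73141*(1/259288) = 10/138423 + 73141/259288 = 10126989523/35891422824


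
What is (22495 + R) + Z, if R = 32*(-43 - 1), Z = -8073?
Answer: 13014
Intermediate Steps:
R = -1408 (R = 32*(-44) = -1408)
(22495 + R) + Z = (22495 - 1408) - 8073 = 21087 - 8073 = 13014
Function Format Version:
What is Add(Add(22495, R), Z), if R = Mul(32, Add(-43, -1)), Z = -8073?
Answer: 13014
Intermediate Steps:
R = -1408 (R = Mul(32, -44) = -1408)
Add(Add(22495, R), Z) = Add(Add(22495, -1408), -8073) = Add(21087, -8073) = 13014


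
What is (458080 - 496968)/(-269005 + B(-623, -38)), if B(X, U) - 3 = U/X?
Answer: 3028403/20948526 ≈ 0.14456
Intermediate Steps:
B(X, U) = 3 + U/X
(458080 - 496968)/(-269005 + B(-623, -38)) = (458080 - 496968)/(-269005 + (3 - 38/(-623))) = -38888/(-269005 + (3 - 38*(-1/623))) = -38888/(-269005 + (3 + 38/623)) = -38888/(-269005 + 1907/623) = -38888/(-167588208/623) = -38888*(-623/167588208) = 3028403/20948526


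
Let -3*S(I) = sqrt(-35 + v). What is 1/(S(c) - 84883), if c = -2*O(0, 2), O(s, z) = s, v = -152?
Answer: -763947/64846113388 + 3*I*sqrt(187)/64846113388 ≈ -1.1781e-5 + 6.3264e-10*I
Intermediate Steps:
c = 0 (c = -2*0 = 0)
S(I) = -I*sqrt(187)/3 (S(I) = -sqrt(-35 - 152)/3 = -I*sqrt(187)/3)
1/(S(c) - 84883) = 1/(-I*sqrt(187)/3 - 84883) = 1/(-84883 - I*sqrt(187)/3)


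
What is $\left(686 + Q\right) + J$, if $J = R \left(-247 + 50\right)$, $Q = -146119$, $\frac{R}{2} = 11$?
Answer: $-149767$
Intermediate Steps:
$R = 22$ ($R = 2 \cdot 11 = 22$)
$J = -4334$ ($J = 22 \left(-247 + 50\right) = 22 \left(-197\right) = -4334$)
$\left(686 + Q\right) + J = \left(686 - 146119\right) - 4334 = -145433 - 4334 = -149767$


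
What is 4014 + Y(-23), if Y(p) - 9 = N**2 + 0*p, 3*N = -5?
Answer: 36232/9 ≈ 4025.8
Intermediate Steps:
N = -5/3 (N = (1/3)*(-5) = -5/3 ≈ -1.6667)
Y(p) = 106/9 (Y(p) = 9 + ((-5/3)**2 + 0*p) = 9 + (25/9 + 0) = 9 + 25/9 = 106/9)
4014 + Y(-23) = 4014 + 106/9 = 36232/9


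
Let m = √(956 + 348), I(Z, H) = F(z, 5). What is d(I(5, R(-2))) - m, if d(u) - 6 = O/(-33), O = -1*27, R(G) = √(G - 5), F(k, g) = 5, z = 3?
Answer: 75/11 - 2*√326 ≈ -29.293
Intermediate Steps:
R(G) = √(-5 + G)
I(Z, H) = 5
O = -27
d(u) = 75/11 (d(u) = 6 - 27/(-33) = 6 - 27*(-1/33) = 6 + 9/11 = 75/11)
m = 2*√326 (m = √1304 = 2*√326 ≈ 36.111)
d(I(5, R(-2))) - m = 75/11 - 2*√326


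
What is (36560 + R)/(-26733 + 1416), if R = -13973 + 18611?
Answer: -41198/25317 ≈ -1.6273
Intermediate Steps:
R = 4638
(36560 + R)/(-26733 + 1416) = (36560 + 4638)/(-26733 + 1416) = 41198/(-25317) = 41198*(-1/25317) = -41198/25317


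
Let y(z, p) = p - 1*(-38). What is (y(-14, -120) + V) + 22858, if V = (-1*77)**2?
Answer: 28705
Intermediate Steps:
y(z, p) = 38 + p (y(z, p) = p + 38 = 38 + p)
V = 5929 (V = (-77)**2 = 5929)
(y(-14, -120) + V) + 22858 = ((38 - 120) + 5929) + 22858 = (-82 + 5929) + 22858 = 5847 + 22858 = 28705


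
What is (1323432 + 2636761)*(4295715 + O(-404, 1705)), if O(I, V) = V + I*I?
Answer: 17664979462748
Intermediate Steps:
O(I, V) = V + I**2
(1323432 + 2636761)*(4295715 + O(-404, 1705)) = (1323432 + 2636761)*(4295715 + (1705 + (-404)**2)) = 3960193*(4295715 + (1705 + 163216)) = 3960193*(4295715 + 164921) = 3960193*4460636 = 17664979462748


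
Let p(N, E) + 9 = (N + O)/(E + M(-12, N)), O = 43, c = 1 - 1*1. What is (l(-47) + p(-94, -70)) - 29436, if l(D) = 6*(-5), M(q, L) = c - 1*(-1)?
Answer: -677908/23 ≈ -29474.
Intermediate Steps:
c = 0 (c = 1 - 1 = 0)
M(q, L) = 1 (M(q, L) = 0 - 1*(-1) = 0 + 1 = 1)
l(D) = -30
p(N, E) = -9 + (43 + N)/(1 + E) (p(N, E) = -9 + (N + 43)/(E + 1) = -9 + (43 + N)/(1 + E))
(l(-47) + p(-94, -70)) - 29436 = (-30 + (34 - 94 - 9*(-70))/(1 - 70)) - 29436 = (-30 + (34 - 94 + 630)/(-69)) - 29436 = (-30 - 1/69*570) - 29436 = (-30 - 190/23) - 29436 = -880/23 - 29436 = -677908/23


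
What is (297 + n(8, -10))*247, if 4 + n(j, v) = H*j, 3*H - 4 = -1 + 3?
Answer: 76323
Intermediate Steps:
H = 2 (H = 4/3 + (-1 + 3)/3 = 4/3 + (⅓)*2 = 4/3 + ⅔ = 2)
n(j, v) = -4 + 2*j
(297 + n(8, -10))*247 = (297 + (-4 + 2*8))*247 = (297 + (-4 + 16))*247 = (297 + 12)*247 = 309*247 = 76323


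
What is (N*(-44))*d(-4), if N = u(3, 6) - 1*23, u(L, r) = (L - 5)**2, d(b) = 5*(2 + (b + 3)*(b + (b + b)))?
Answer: 58520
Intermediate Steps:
d(b) = 10 + 15*b*(3 + b) (d(b) = 5*(2 + (3 + b)*(b + 2*b)) = 5*(2 + (3 + b)*(3*b)) = 5*(2 + 3*b*(3 + b)) = 10 + 15*b*(3 + b))
u(L, r) = (-5 + L)**2
N = -19 (N = (-5 + 3)**2 - 1*23 = (-2)**2 - 23 = 4 - 23 = -19)
(N*(-44))*d(-4) = (-19*(-44))*(10 + 15*(-4)**2 + 45*(-4)) = 836*(10 + 15*16 - 180) = 836*(10 + 240 - 180) = 836*70 = 58520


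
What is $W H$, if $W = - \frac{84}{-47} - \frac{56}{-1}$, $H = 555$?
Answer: $\frac{1507380}{47} \approx 32072.0$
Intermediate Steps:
$W = \frac{2716}{47}$ ($W = \left(-84\right) \left(- \frac{1}{47}\right) - -56 = \frac{84}{47} + 56 = \frac{2716}{47} \approx 57.787$)
$W H = \frac{2716}{47} \cdot 555 = \frac{1507380}{47}$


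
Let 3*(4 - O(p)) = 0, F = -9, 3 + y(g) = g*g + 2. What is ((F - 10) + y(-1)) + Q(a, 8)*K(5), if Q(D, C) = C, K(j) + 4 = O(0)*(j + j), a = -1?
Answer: 269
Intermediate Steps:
y(g) = -1 + g² (y(g) = -3 + (g*g + 2) = -3 + (g² + 2) = -3 + (2 + g²) = -1 + g²)
O(p) = 4 (O(p) = 4 - ⅓*0 = 4 + 0 = 4)
K(j) = -4 + 8*j (K(j) = -4 + 4*(j + j) = -4 + 4*(2*j) = -4 + 8*j)
((F - 10) + y(-1)) + Q(a, 8)*K(5) = ((-9 - 10) + (-1 + (-1)²)) + 8*(-4 + 8*5) = (-19 + (-1 + 1)) + 8*(-4 + 40) = (-19 + 0) + 8*36 = -19 + 288 = 269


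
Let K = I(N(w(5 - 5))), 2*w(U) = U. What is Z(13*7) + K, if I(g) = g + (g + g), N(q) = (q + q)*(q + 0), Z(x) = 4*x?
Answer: 364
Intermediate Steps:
w(U) = U/2
N(q) = 2*q² (N(q) = (2*q)*q = 2*q²)
I(g) = 3*g (I(g) = g + 2*g = 3*g)
K = 0 (K = 3*(2*((5 - 5)/2)²) = 3*(2*((½)*0)²) = 3*(2*0²) = 3*(2*0) = 3*0 = 0)
Z(13*7) + K = 4*(13*7) + 0 = 4*91 + 0 = 364 + 0 = 364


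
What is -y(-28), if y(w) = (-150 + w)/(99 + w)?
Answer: 178/71 ≈ 2.5070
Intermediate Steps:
y(w) = (-150 + w)/(99 + w)
-y(-28) = -(-150 - 28)/(99 - 28) = -(-178)/71 = -1*(-178/71) = 178/71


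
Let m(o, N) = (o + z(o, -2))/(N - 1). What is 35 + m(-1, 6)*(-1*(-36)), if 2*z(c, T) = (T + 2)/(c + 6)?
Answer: 139/5 ≈ 27.800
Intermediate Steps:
z(c, T) = (2 + T)/(2*(6 + c)) (z(c, T) = ((T + 2)/(c + 6))/2 = ((2 + T)/(6 + c))/2 = (2 + T)/(2*(6 + c)))
m(o, N) = o/(-1 + N) (m(o, N) = (o + (2 - 2)/(2*(6 + o)))/(N - 1) = (o + (½)*0/(6 + o))/(-1 + N) = (o + 0)/(-1 + N) = o/(-1 + N))
35 + m(-1, 6)*(-1*(-36)) = 35 + (-1/(-1 + 6))*(-1*(-36)) = 35 - 1/5*36 = 35 - 1*⅕*36 = 35 - ⅕*36 = 35 - 36/5 = 139/5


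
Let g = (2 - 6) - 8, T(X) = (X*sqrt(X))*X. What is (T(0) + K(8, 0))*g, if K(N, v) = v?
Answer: 0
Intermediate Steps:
T(X) = X**(5/2) (T(X) = X**(3/2)*X = X**(5/2))
g = -12 (g = -4 - 8 = -12)
(T(0) + K(8, 0))*g = (0**(5/2) + 0)*(-12) = (0 + 0)*(-12) = 0*(-12) = 0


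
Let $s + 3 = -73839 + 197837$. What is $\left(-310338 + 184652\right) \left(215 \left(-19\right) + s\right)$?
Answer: $-15071008260$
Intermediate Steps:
$s = 123995$ ($s = -3 + \left(-73839 + 197837\right) = -3 + 123998 = 123995$)
$\left(-310338 + 184652\right) \left(215 \left(-19\right) + s\right) = \left(-310338 + 184652\right) \left(215 \left(-19\right) + 123995\right) = - 125686 \left(-4085 + 123995\right) = \left(-125686\right) 119910 = -15071008260$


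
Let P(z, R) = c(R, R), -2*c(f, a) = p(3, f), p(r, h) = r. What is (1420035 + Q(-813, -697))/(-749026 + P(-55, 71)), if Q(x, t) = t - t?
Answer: -568014/299611 ≈ -1.8958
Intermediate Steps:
c(f, a) = -3/2 (c(f, a) = -½*3 = -3/2)
P(z, R) = -3/2
Q(x, t) = 0
(1420035 + Q(-813, -697))/(-749026 + P(-55, 71)) = (1420035 + 0)/(-749026 - 3/2) = 1420035/(-1498055/2) = 1420035*(-2/1498055) = -568014/299611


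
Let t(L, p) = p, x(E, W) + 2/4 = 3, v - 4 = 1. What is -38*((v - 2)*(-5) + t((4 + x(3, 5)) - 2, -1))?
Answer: 608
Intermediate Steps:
v = 5 (v = 4 + 1 = 5)
x(E, W) = 5/2 (x(E, W) = -½ + 3 = 5/2)
-38*((v - 2)*(-5) + t((4 + x(3, 5)) - 2, -1)) = -38*((5 - 2)*(-5) - 1) = -38*(3*(-5) - 1) = -38*(-15 - 1) = -38*(-16) = 608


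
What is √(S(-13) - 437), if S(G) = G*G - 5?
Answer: I*√273 ≈ 16.523*I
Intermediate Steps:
S(G) = -5 + G² (S(G) = G² - 5 = -5 + G²)
√(S(-13) - 437) = √((-5 + (-13)²) - 437) = √((-5 + 169) - 437) = √(164 - 437) = √(-273) = I*√273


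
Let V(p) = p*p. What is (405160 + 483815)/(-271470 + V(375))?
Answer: -59265/8723 ≈ -6.7941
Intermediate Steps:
V(p) = p²
(405160 + 483815)/(-271470 + V(375)) = (405160 + 483815)/(-271470 + 375²) = 888975/(-271470 + 140625) = 888975/(-130845) = 888975*(-1/130845) = -59265/8723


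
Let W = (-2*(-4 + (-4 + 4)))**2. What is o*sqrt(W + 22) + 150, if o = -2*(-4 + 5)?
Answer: 150 - 2*sqrt(86) ≈ 131.45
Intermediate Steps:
W = 64 (W = (-2*(-4 + 0))**2 = (-2*(-4))**2 = 8**2 = 64)
o = -2 (o = -2*1 = -2)
o*sqrt(W + 22) + 150 = -2*sqrt(64 + 22) + 150 = -2*sqrt(86) + 150 = 150 - 2*sqrt(86)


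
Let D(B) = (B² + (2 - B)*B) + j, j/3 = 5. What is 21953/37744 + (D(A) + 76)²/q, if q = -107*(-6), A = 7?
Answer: 71703571/4038608 ≈ 17.755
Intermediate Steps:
j = 15 (j = 3*5 = 15)
D(B) = 15 + B² + B*(2 - B) (D(B) = (B² + (2 - B)*B) + 15 = (B² + B*(2 - B)) + 15 = 15 + B² + B*(2 - B))
q = 642
21953/37744 + (D(A) + 76)²/q = 21953/37744 + ((15 + 2*7) + 76)²/642 = 21953*(1/37744) + ((15 + 14) + 76)²*(1/642) = 21953/37744 + (29 + 76)²*(1/642) = 21953/37744 + 105²*(1/642) = 21953/37744 + 11025*(1/642) = 21953/37744 + 3675/214 = 71703571/4038608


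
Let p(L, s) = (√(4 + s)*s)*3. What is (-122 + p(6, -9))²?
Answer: 11239 + 6588*I*√5 ≈ 11239.0 + 14731.0*I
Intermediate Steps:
p(L, s) = 3*s*√(4 + s) (p(L, s) = (s*√(4 + s))*3 = 3*s*√(4 + s))
(-122 + p(6, -9))² = (-122 + 3*(-9)*√(4 - 9))² = (-122 + 3*(-9)*√(-5))² = (-122 + 3*(-9)*(I*√5))² = (-122 - 27*I*√5)²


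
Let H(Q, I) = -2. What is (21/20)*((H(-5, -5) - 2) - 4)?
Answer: -42/5 ≈ -8.4000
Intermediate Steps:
(21/20)*((H(-5, -5) - 2) - 4) = (21/20)*((-2 - 2) - 4) = (21*(1/20))*(-4 - 4) = (21/20)*(-8) = -42/5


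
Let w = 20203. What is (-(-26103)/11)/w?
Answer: 2373/20203 ≈ 0.11746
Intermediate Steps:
(-(-26103)/11)/w = -(-26103)/11/20203 = -(-26103)/11*(1/20203) = -2373*(-1)*(1/20203) = 2373*(1/20203) = 2373/20203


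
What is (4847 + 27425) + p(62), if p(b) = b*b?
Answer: 36116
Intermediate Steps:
p(b) = b²
(4847 + 27425) + p(62) = (4847 + 27425) + 62² = 32272 + 3844 = 36116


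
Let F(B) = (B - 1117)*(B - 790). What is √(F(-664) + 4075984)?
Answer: √6665558 ≈ 2581.8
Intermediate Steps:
F(B) = (-1117 + B)*(-790 + B)
√(F(-664) + 4075984) = √((882430 + (-664)² - 1907*(-664)) + 4075984) = √((882430 + 440896 + 1266248) + 4075984) = √(2589574 + 4075984) = √6665558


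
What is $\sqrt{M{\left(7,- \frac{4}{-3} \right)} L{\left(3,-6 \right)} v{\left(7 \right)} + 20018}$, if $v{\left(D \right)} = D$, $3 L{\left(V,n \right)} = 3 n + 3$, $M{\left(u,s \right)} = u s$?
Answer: $\frac{\sqrt{177222}}{3} \approx 140.33$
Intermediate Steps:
$M{\left(u,s \right)} = s u$
$L{\left(V,n \right)} = 1 + n$ ($L{\left(V,n \right)} = \frac{3 n + 3}{3} = \frac{3 + 3 n}{3} = 1 + n$)
$\sqrt{M{\left(7,- \frac{4}{-3} \right)} L{\left(3,-6 \right)} v{\left(7 \right)} + 20018} = \sqrt{- \frac{4}{-3} \cdot 7 \left(1 - 6\right) 7 + 20018} = \sqrt{\left(-4\right) \left(- \frac{1}{3}\right) 7 \left(-5\right) 7 + 20018} = \sqrt{\frac{4}{3} \cdot 7 \left(-5\right) 7 + 20018} = \sqrt{\frac{28}{3} \left(-5\right) 7 + 20018} = \sqrt{\left(- \frac{140}{3}\right) 7 + 20018} = \sqrt{- \frac{980}{3} + 20018} = \sqrt{\frac{59074}{3}} = \frac{\sqrt{177222}}{3}$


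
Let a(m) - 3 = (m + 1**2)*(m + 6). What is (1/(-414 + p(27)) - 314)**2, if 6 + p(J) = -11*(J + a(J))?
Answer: 11744308438009/119115396 ≈ 98596.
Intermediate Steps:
a(m) = 3 + (1 + m)*(6 + m) (a(m) = 3 + (m + 1**2)*(m + 6) = 3 + (m + 1)*(6 + m) = 3 + (1 + m)*(6 + m))
p(J) = -105 - 88*J - 11*J**2 (p(J) = -6 - 11*(J + (9 + J**2 + 7*J)) = -6 - 11*(9 + J**2 + 8*J) = -6 + (-99 - 88*J - 11*J**2) = -105 - 88*J - 11*J**2)
(1/(-414 + p(27)) - 314)**2 = (1/(-414 + (-105 - 88*27 - 11*27**2)) - 314)**2 = (1/(-414 + (-105 - 2376 - 11*729)) - 314)**2 = (1/(-414 + (-105 - 2376 - 8019)) - 314)**2 = (1/(-414 - 10500) - 314)**2 = (1/(-10914) - 314)**2 = (-1/10914 - 314)**2 = (-3426997/10914)**2 = 11744308438009/119115396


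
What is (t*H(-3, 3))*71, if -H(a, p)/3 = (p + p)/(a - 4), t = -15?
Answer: -19170/7 ≈ -2738.6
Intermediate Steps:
H(a, p) = -6*p/(-4 + a) (H(a, p) = -3*(p + p)/(a - 4) = -3*2*p/(-4 + a) = -6*p/(-4 + a))
(t*H(-3, 3))*71 = -(-90)*3/(-4 - 3)*71 = -(-90)*3/(-7)*71 = -(-90)*3*(-1)/7*71 = -15*18/7*71 = -270/7*71 = -19170/7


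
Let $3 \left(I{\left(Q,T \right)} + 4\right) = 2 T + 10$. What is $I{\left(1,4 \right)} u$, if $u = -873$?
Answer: $-1746$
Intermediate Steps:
$I{\left(Q,T \right)} = - \frac{2}{3} + \frac{2 T}{3}$ ($I{\left(Q,T \right)} = -4 + \frac{2 T + 10}{3} = -4 + \frac{10 + 2 T}{3} = -4 + \left(\frac{10}{3} + \frac{2 T}{3}\right) = - \frac{2}{3} + \frac{2 T}{3}$)
$I{\left(1,4 \right)} u = \left(- \frac{2}{3} + \frac{2}{3} \cdot 4\right) \left(-873\right) = \left(- \frac{2}{3} + \frac{8}{3}\right) \left(-873\right) = 2 \left(-873\right) = -1746$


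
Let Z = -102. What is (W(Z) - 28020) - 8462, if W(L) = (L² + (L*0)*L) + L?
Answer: -26180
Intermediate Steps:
W(L) = L + L² (W(L) = (L² + 0*L) + L = (L² + 0) + L = L² + L = L + L²)
(W(Z) - 28020) - 8462 = (-102*(1 - 102) - 28020) - 8462 = (-102*(-101) - 28020) - 8462 = (10302 - 28020) - 8462 = -17718 - 8462 = -26180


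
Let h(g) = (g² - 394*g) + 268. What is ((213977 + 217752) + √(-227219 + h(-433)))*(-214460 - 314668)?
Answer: -228439902312 - 1058256*√32785 ≈ -2.2863e+11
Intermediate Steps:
h(g) = 268 + g² - 394*g
((213977 + 217752) + √(-227219 + h(-433)))*(-214460 - 314668) = ((213977 + 217752) + √(-227219 + (268 + (-433)² - 394*(-433))))*(-214460 - 314668) = (431729 + √(-227219 + (268 + 187489 + 170602)))*(-529128) = (431729 + √(-227219 + 358359))*(-529128) = (431729 + √131140)*(-529128) = (431729 + 2*√32785)*(-529128) = -228439902312 - 1058256*√32785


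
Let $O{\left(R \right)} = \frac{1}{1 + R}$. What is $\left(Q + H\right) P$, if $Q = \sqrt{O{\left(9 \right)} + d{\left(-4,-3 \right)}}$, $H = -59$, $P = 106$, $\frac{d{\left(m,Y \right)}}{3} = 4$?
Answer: $-6254 + \frac{583 \sqrt{10}}{5} \approx -5885.3$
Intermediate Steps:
$d{\left(m,Y \right)} = 12$ ($d{\left(m,Y \right)} = 3 \cdot 4 = 12$)
$Q = \frac{11 \sqrt{10}}{10}$ ($Q = \sqrt{\frac{1}{1 + 9} + 12} = \sqrt{\frac{1}{10} + 12} = \sqrt{\frac{121}{10}} = \frac{11 \sqrt{10}}{10} \approx 3.4785$)
$\left(Q + H\right) P = \left(\frac{11 \sqrt{10}}{10} - 59\right) 106 = \left(-59 + \frac{11 \sqrt{10}}{10}\right) 106 = -6254 + \frac{583 \sqrt{10}}{5}$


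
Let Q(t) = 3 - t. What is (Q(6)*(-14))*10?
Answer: 420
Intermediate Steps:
(Q(6)*(-14))*10 = ((3 - 1*6)*(-14))*10 = ((3 - 6)*(-14))*10 = -3*(-14)*10 = 42*10 = 420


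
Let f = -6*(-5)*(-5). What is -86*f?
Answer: 12900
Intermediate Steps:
f = -150 (f = 30*(-5) = -150)
-86*f = -86*(-150) = 12900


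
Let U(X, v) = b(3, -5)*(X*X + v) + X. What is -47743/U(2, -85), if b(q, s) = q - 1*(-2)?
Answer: 47743/403 ≈ 118.47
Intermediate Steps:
b(q, s) = 2 + q (b(q, s) = q + 2 = 2 + q)
U(X, v) = X + 5*v + 5*X² (U(X, v) = (2 + 3)*(X*X + v) + X = 5*(X² + v) + X = 5*(v + X²) + X = (5*v + 5*X²) + X = X + 5*v + 5*X²)
-47743/U(2, -85) = -47743/(2 + 5*(-85) + 5*2²) = -47743/(2 - 425 + 5*4) = -47743/(2 - 425 + 20) = -47743/(-403) = -47743*(-1/403) = 47743/403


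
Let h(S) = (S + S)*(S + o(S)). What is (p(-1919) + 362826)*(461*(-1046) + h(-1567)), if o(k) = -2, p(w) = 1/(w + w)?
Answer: 3087954670196240/1919 ≈ 1.6091e+12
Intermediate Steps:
p(w) = 1/(2*w)
h(S) = 2*S*(-2 + S) (h(S) = (S + S)*(S - 2) = (2*S)*(-2 + S) = 2*S*(-2 + S))
(p(-1919) + 362826)*(461*(-1046) + h(-1567)) = ((½)/(-1919) + 362826)*(461*(-1046) + 2*(-1567)*(-2 - 1567)) = ((½)*(-1/1919) + 362826)*(-482206 + 2*(-1567)*(-1569)) = (-1/3838 + 362826)*(-482206 + 4917246) = (1392526187/3838)*4435040 = 3087954670196240/1919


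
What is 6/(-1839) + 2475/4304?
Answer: 1508567/2638352 ≈ 0.57178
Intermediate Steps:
6/(-1839) + 2475/4304 = 6*(-1/1839) + 2475*(1/4304) = -2/613 + 2475/4304 = 1508567/2638352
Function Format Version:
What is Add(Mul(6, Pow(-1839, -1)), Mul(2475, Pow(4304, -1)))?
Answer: Rational(1508567, 2638352) ≈ 0.57178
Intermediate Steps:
Add(Mul(6, Pow(-1839, -1)), Mul(2475, Pow(4304, -1))) = Add(Mul(6, Rational(-1, 1839)), Mul(2475, Rational(1, 4304))) = Add(Rational(-2, 613), Rational(2475, 4304)) = Rational(1508567, 2638352)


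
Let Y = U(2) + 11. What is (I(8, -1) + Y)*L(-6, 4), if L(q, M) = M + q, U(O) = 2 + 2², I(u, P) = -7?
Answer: -20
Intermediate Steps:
U(O) = 6 (U(O) = 2 + 4 = 6)
Y = 17 (Y = 6 + 11 = 17)
(I(8, -1) + Y)*L(-6, 4) = (-7 + 17)*(4 - 6) = 10*(-2) = -20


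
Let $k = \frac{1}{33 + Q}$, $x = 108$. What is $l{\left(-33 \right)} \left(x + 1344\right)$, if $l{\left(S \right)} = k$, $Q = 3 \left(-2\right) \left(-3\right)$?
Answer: $\frac{484}{17} \approx 28.471$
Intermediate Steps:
$Q = 18$ ($Q = \left(-6\right) \left(-3\right) = 18$)
$k = \frac{1}{51}$ ($k = \frac{1}{33 + 18} = \frac{1}{51} \approx 0.019608$)
$l{\left(S \right)} = \frac{1}{51}$
$l{\left(-33 \right)} \left(x + 1344\right) = \frac{108 + 1344}{51} = \frac{1}{51} \cdot 1452 = \frac{484}{17}$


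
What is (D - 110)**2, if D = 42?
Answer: 4624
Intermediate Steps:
(D - 110)**2 = (42 - 110)**2 = (-68)**2 = 4624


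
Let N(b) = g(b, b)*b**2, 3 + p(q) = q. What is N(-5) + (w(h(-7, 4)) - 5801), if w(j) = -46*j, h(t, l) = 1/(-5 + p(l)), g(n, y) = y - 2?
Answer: -11929/2 ≈ -5964.5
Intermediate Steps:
p(q) = -3 + q
g(n, y) = -2 + y
h(t, l) = 1/(-8 + l) (h(t, l) = 1/(-5 + (-3 + l)) = 1/(-8 + l))
N(b) = b**2*(-2 + b) (N(b) = (-2 + b)*b**2 = b**2*(-2 + b))
N(-5) + (w(h(-7, 4)) - 5801) = (-5)**2*(-2 - 5) + (-46/(-8 + 4) - 5801) = 25*(-7) + (-46/(-4) - 5801) = -175 + (-46*(-1/4) - 5801) = -175 + (23/2 - 5801) = -175 - 11579/2 = -11929/2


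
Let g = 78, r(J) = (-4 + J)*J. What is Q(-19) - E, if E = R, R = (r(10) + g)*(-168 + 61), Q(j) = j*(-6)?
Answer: 14880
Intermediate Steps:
r(J) = J*(-4 + J)
Q(j) = -6*j
R = -14766 (R = (10*(-4 + 10) + 78)*(-168 + 61) = (10*6 + 78)*(-107) = (60 + 78)*(-107) = 138*(-107) = -14766)
E = -14766
Q(-19) - E = -6*(-19) - 1*(-14766) = 114 + 14766 = 14880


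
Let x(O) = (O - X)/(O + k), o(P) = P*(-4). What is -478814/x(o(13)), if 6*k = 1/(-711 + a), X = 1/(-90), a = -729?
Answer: -107561016367/224592 ≈ -4.7892e+5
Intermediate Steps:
o(P) = -4*P
X = -1/90 ≈ -0.011111
k = -1/8640 (k = 1/(6*(-711 - 729)) = (⅙)/(-1440) = (⅙)*(-1/1440) = -1/8640 ≈ -0.00011574)
x(O) = (1/90 + O)/(-1/8640 + O) (x(O) = (O - 1*(-1/90))/(O - 1/8640) = (O + 1/90)/(-1/8640 + O) = (1/90 + O)/(-1/8640 + O))
-478814/x(o(13)) = -478814*(-1 + 8640*(-4*13))/(96*(1 + 90*(-4*13))) = -478814*(-1 + 8640*(-52))/(96*(1 + 90*(-52))) = -478814*(-1 - 449280)/(96*(1 - 4680)) = -478814/(96*(-4679)/(-449281)) = -478814/(96*(-1/449281)*(-4679)) = -478814/449184/449281 = -478814*449281/449184 = -107561016367/224592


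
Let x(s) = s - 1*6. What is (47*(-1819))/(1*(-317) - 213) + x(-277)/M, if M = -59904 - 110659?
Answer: 14582092549/90398390 ≈ 161.31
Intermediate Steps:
M = -170563
x(s) = -6 + s (x(s) = s - 6 = -6 + s)
(47*(-1819))/(1*(-317) - 213) + x(-277)/M = (47*(-1819))/(1*(-317) - 213) + (-6 - 277)/(-170563) = -85493/(-317 - 213) - 283*(-1/170563) = -85493/(-530) + 283/170563 = -85493*(-1/530) + 283/170563 = 85493/530 + 283/170563 = 14582092549/90398390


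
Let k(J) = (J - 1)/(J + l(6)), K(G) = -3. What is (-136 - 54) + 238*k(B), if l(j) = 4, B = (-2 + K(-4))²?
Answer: 202/29 ≈ 6.9655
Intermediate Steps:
B = 25 (B = (-2 - 3)² = (-5)² = 25)
k(J) = (-1 + J)/(4 + J) (k(J) = (J - 1)/(J + 4) = (-1 + J)/(4 + J))
(-136 - 54) + 238*k(B) = (-136 - 54) + 238*((-1 + 25)/(4 + 25)) = -190 + 238*(24/29) = -190 + 5712/29 = 202/29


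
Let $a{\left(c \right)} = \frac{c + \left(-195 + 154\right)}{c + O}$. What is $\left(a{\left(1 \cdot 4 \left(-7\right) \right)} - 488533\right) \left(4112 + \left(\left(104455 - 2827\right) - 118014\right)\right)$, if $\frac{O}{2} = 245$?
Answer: $\frac{461711702385}{77} \approx 5.9963 \cdot 10^{9}$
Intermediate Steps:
$O = 490$ ($O = 2 \cdot 245 = 490$)
$a{\left(c \right)} = \frac{-41 + c}{490 + c}$ ($a{\left(c \right)} = \frac{c + \left(-195 + 154\right)}{c + 490} = \frac{c - 41}{490 + c} = \frac{-41 + c}{490 + c}$)
$\left(a{\left(1 \cdot 4 \left(-7\right) \right)} - 488533\right) \left(4112 + \left(\left(104455 - 2827\right) - 118014\right)\right) = \left(\frac{-41 + 1 \cdot 4 \left(-7\right)}{490 + 1 \cdot 4 \left(-7\right)} - 488533\right) \left(4112 + \left(\left(104455 - 2827\right) - 118014\right)\right) = \left(\frac{-41 + 4 \left(-7\right)}{490 + 4 \left(-7\right)} - 488533\right) \left(4112 + \left(101628 - 118014\right)\right) = \left(\frac{-41 - 28}{490 - 28} - 488533\right) \left(4112 - 16386\right) = \left(\frac{1}{462} \left(-69\right) - 488533\right) \left(-12274\right) = \left(- \frac{23}{154} - 488533\right) \left(-12274\right) = \left(- \frac{75234105}{154}\right) \left(-12274\right) = \frac{461711702385}{77}$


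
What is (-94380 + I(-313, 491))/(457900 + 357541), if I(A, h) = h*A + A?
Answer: -248376/815441 ≈ -0.30459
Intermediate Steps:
I(A, h) = A + A*h (I(A, h) = A*h + A = A + A*h)
(-94380 + I(-313, 491))/(457900 + 357541) = (-94380 - 313*(1 + 491))/(457900 + 357541) = (-94380 - 313*492)/815441 = (-94380 - 153996)*(1/815441) = -248376*1/815441 = -248376/815441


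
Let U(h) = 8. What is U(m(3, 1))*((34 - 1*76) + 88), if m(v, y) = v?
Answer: 368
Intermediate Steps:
U(m(3, 1))*((34 - 1*76) + 88) = 8*((34 - 1*76) + 88) = 8*((34 - 76) + 88) = 8*(-42 + 88) = 8*46 = 368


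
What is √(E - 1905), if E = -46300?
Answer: I*√48205 ≈ 219.56*I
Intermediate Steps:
√(E - 1905) = √(-46300 - 1905) = √(-48205) = I*√48205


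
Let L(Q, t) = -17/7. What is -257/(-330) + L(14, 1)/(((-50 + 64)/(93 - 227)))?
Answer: 388463/16170 ≈ 24.024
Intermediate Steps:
L(Q, t) = -17/7 (L(Q, t) = -17*⅐ = -17/7)
-257/(-330) + L(14, 1)/(((-50 + 64)/(93 - 227))) = -257/(-330) - 17*(93 - 227)/(-50 + 64)/7 = -257*(-1/330) - 17/(7*(14/(-134))) = 257/330 - 17/(7*(14*(-1/134))) = 257/330 - 17/(7*(-7/67)) = 257/330 - 17/7*(-67/7) = 257/330 + 1139/49 = 388463/16170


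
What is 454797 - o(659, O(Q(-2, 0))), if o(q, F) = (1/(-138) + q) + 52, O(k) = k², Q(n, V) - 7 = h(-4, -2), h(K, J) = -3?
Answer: 62663869/138 ≈ 4.5409e+5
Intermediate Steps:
Q(n, V) = 4 (Q(n, V) = 7 - 3 = 4)
o(q, F) = 7175/138 + q (o(q, F) = (-1/138 + q) + 52 = 7175/138 + q)
454797 - o(659, O(Q(-2, 0))) = 454797 - (7175/138 + 659) = 454797 - 1*98117/138 = 454797 - 98117/138 = 62663869/138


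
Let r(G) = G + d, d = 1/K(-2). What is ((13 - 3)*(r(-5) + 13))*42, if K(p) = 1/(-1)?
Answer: 2940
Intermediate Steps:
K(p) = -1
d = -1 (d = 1/(-1) = -1)
r(G) = -1 + G (r(G) = G - 1 = -1 + G)
((13 - 3)*(r(-5) + 13))*42 = ((13 - 3)*((-1 - 5) + 13))*42 = (10*(-6 + 13))*42 = (10*7)*42 = 70*42 = 2940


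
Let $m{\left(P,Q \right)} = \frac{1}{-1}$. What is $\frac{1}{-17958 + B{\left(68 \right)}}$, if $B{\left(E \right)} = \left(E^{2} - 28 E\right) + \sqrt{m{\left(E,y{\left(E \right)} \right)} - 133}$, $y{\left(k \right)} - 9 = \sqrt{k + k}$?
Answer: $- \frac{7619}{116098389} - \frac{i \sqrt{134}}{232196778} \approx -6.5625 \cdot 10^{-5} - 4.9854 \cdot 10^{-8} i$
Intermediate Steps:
$y{\left(k \right)} = 9 + \sqrt{2} \sqrt{k}$ ($y{\left(k \right)} = 9 + \sqrt{k + k} = 9 + \sqrt{2 k} = 9 + \sqrt{2} \sqrt{k}$)
$m{\left(P,Q \right)} = -1$
$B{\left(E \right)} = E^{2} - 28 E + i \sqrt{134}$ ($B{\left(E \right)} = \left(E^{2} - 28 E\right) + \sqrt{-1 - 133} = \left(E^{2} - 28 E\right) + \sqrt{-134} = \left(E^{2} - 28 E\right) + i \sqrt{134} = E^{2} - 28 E + i \sqrt{134}$)
$\frac{1}{-17958 + B{\left(68 \right)}} = \frac{1}{-17958 + \left(68^{2} - 1904 + i \sqrt{134}\right)} = \frac{1}{-17958 + \left(4624 - 1904 + i \sqrt{134}\right)} = \frac{1}{-17958 + \left(2720 + i \sqrt{134}\right)} = \frac{1}{-15238 + i \sqrt{134}}$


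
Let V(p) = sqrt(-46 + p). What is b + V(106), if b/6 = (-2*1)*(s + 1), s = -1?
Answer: 2*sqrt(15) ≈ 7.7460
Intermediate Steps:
b = 0 (b = 6*((-2*1)*(-1 + 1)) = 6*(-2*0) = 6*0 = 0)
b + V(106) = 0 + sqrt(-46 + 106) = 0 + sqrt(60) = 0 + 2*sqrt(15) = 2*sqrt(15)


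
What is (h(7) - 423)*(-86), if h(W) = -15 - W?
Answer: 38270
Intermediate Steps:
(h(7) - 423)*(-86) = ((-15 - 1*7) - 423)*(-86) = ((-15 - 7) - 423)*(-86) = (-22 - 423)*(-86) = -445*(-86) = 38270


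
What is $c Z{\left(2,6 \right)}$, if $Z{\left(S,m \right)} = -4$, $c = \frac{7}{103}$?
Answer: $- \frac{28}{103} \approx -0.27184$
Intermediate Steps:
$c = \frac{7}{103}$ ($c = 7 \cdot \frac{1}{103} = \frac{7}{103} \approx 0.067961$)
$c Z{\left(2,6 \right)} = \frac{7}{103} \left(-4\right) = - \frac{28}{103}$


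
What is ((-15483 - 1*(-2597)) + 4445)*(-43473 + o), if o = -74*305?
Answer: 557468963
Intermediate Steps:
o = -22570
((-15483 - 1*(-2597)) + 4445)*(-43473 + o) = ((-15483 - 1*(-2597)) + 4445)*(-43473 - 22570) = ((-15483 + 2597) + 4445)*(-66043) = (-12886 + 4445)*(-66043) = -8441*(-66043) = 557468963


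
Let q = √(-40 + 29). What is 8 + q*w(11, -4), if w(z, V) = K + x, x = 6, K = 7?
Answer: 8 + 13*I*√11 ≈ 8.0 + 43.116*I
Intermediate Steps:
w(z, V) = 13 (w(z, V) = 7 + 6 = 13)
q = I*√11 (q = √(-11) = I*√11 ≈ 3.3166*I)
8 + q*w(11, -4) = 8 + (I*√11)*13 = 8 + 13*I*√11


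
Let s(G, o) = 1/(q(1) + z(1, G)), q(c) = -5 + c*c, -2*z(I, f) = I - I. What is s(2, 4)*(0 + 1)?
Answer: -1/4 ≈ -0.25000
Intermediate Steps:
z(I, f) = 0 (z(I, f) = -(I - I)/2 = -1/2*0 = 0)
q(c) = -5 + c**2
s(G, o) = -1/4 (s(G, o) = 1/((-5 + 1**2) + 0) = 1/((-5 + 1) + 0) = 1/(-4 + 0) = 1/(-4) = -1/4)
s(2, 4)*(0 + 1) = -(0 + 1)/4 = -1/4*1 = -1/4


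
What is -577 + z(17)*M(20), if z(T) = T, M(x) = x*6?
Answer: 1463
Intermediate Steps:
M(x) = 6*x
-577 + z(17)*M(20) = -577 + 17*(6*20) = -577 + 17*120 = -577 + 2040 = 1463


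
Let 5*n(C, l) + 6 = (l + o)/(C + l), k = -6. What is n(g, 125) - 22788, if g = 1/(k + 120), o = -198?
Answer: -1623852768/71255 ≈ -22789.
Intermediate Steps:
g = 1/114 (g = 1/(-6 + 120) = 1/114 ≈ 0.0087719)
n(C, l) = -6/5 + (-198 + l)/(5*(C + l)) (n(C, l) = -6/5 + ((l - 198)/(C + l))/5 = -6/5 + ((-198 + l)/(C + l))/5 = -6/5 + (-198 + l)/(5*(C + l)))
n(g, 125) - 22788 = (-198/5 - 1*125 - 6/5*1/114)/(1/114 + 125) - 22788 = (-198/5 - 125 - 1/95)/(14251/114) - 22788 = (114/14251)*(-15638/95) - 22788 = -93828/71255 - 22788 = -1623852768/71255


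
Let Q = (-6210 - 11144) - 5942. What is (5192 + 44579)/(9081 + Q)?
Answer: -49771/14215 ≈ -3.5013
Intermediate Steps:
Q = -23296 (Q = -17354 - 5942 = -23296)
(5192 + 44579)/(9081 + Q) = (5192 + 44579)/(9081 - 23296) = 49771/(-14215) = 49771*(-1/14215) = -49771/14215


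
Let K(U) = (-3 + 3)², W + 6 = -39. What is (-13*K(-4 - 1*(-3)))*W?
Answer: 0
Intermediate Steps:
W = -45 (W = -6 - 39 = -45)
K(U) = 0 (K(U) = 0² = 0)
(-13*K(-4 - 1*(-3)))*W = -13*0*(-45) = 0*(-45) = 0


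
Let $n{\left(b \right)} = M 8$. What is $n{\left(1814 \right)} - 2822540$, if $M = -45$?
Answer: $-2822900$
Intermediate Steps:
$n{\left(b \right)} = -360$ ($n{\left(b \right)} = \left(-45\right) 8 = -360$)
$n{\left(1814 \right)} - 2822540 = -360 - 2822540 = -2822900$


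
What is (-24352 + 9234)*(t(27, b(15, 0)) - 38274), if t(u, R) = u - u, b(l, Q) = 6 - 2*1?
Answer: 578626332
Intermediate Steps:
b(l, Q) = 4 (b(l, Q) = 6 - 2 = 4)
t(u, R) = 0
(-24352 + 9234)*(t(27, b(15, 0)) - 38274) = (-24352 + 9234)*(0 - 38274) = -15118*(-38274) = 578626332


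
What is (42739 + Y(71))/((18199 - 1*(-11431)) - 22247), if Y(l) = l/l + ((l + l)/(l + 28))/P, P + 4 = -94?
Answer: 207331669/35814933 ≈ 5.7890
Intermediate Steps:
P = -98 (P = -4 - 94 = -98)
Y(l) = 1 - l/(49*(28 + l)) (Y(l) = l/l + ((l + l)/(l + 28))/(-98) = 1 + ((2*l)/(28 + l))*(-1/98) = 1 + (2*l/(28 + l))*(-1/98) = 1 - l/(49*(28 + l)))
(42739 + Y(71))/((18199 - 1*(-11431)) - 22247) = (42739 + 4*(343 + 12*71)/(49*(28 + 71)))/((18199 - 1*(-11431)) - 22247) = (42739 + (4/49)*(343 + 852)/99)/((18199 + 11431) - 22247) = (42739 + (4/49)*(1/99)*1195)/(29630 - 22247) = (42739 + 4780/4851)/7383 = (207331669/4851)*(1/7383) = 207331669/35814933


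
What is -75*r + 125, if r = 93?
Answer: -6850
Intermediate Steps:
-75*r + 125 = -75*93 + 125 = -6975 + 125 = -6850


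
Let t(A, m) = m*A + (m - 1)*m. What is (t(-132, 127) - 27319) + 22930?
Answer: -5151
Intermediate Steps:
t(A, m) = A*m + m*(-1 + m) (t(A, m) = A*m + (-1 + m)*m = A*m + m*(-1 + m))
(t(-132, 127) - 27319) + 22930 = (127*(-1 - 132 + 127) - 27319) + 22930 = (127*(-6) - 27319) + 22930 = (-762 - 27319) + 22930 = -28081 + 22930 = -5151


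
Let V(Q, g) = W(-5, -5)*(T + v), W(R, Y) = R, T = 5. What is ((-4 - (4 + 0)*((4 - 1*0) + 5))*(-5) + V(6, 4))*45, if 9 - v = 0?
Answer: 5850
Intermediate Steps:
v = 9 (v = 9 - 1*0 = 9 + 0 = 9)
V(Q, g) = -70 (V(Q, g) = -5*(5 + 9) = -5*14 = -70)
((-4 - (4 + 0)*((4 - 1*0) + 5))*(-5) + V(6, 4))*45 = ((-4 - (4 + 0)*((4 - 1*0) + 5))*(-5) - 70)*45 = ((-4 - 4*((4 + 0) + 5))*(-5) - 70)*45 = ((-4 - 4*(4 + 5))*(-5) - 70)*45 = ((-4 - 4*9)*(-5) - 70)*45 = ((-4 - 1*36)*(-5) - 70)*45 = ((-4 - 36)*(-5) - 70)*45 = (-40*(-5) - 70)*45 = (200 - 70)*45 = 130*45 = 5850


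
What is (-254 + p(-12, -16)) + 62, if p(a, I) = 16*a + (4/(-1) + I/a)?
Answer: -1160/3 ≈ -386.67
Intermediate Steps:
p(a, I) = -4 + 16*a + I/a (p(a, I) = 16*a + (4*(-1) + I/a) = 16*a + (-4 + I/a) = -4 + 16*a + I/a)
(-254 + p(-12, -16)) + 62 = (-254 + (-4 + 16*(-12) - 16/(-12))) + 62 = (-254 + (-4 - 192 - 16*(-1/12))) + 62 = (-254 + (-4 - 192 + 4/3)) + 62 = (-254 - 584/3) + 62 = -1346/3 + 62 = -1160/3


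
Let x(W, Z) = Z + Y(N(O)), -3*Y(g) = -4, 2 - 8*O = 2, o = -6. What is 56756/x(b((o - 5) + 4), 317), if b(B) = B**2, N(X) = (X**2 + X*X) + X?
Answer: 170268/955 ≈ 178.29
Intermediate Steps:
O = 0 (O = 1/4 - 1/8*2 = 1/4 - 1/4 = 0)
N(X) = X + 2*X**2 (N(X) = (X**2 + X**2) + X = 2*X**2 + X = X + 2*X**2)
Y(g) = 4/3 (Y(g) = -1/3*(-4) = 4/3)
x(W, Z) = 4/3 + Z (x(W, Z) = Z + 4/3 = 4/3 + Z)
56756/x(b((o - 5) + 4), 317) = 56756/(4/3 + 317) = 56756/(955/3) = 56756*(3/955) = 170268/955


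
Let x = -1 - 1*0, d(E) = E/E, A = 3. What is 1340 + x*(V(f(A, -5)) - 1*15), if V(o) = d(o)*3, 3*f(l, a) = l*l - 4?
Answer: 1352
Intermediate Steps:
d(E) = 1
f(l, a) = -4/3 + l²/3 (f(l, a) = (l*l - 4)/3 = (l² - 4)/3 = (-4 + l²)/3 = -4/3 + l²/3)
x = -1 (x = -1 + 0 = -1)
V(o) = 3 (V(o) = 1*3 = 3)
1340 + x*(V(f(A, -5)) - 1*15) = 1340 - (3 - 1*15) = 1340 - (3 - 15) = 1340 - 1*(-12) = 1340 + 12 = 1352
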